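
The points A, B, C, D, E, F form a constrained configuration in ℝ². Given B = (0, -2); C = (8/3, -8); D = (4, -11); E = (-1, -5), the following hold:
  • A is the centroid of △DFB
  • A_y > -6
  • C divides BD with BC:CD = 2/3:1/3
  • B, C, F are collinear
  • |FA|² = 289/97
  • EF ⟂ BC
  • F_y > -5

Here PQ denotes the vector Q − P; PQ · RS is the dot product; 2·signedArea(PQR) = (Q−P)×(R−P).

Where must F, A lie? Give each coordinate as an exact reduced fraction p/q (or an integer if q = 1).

A = (160/97, -554/97)
F = (92/97, -401/97)

1. F_x = 92/97  [B, C, F are collinear ∩ EF ⟂ BC]
2. F_y = -401/97  [B, C, F are collinear ∩ EF ⟂ BC]
   → F = (92/97, -401/97)
3. A_x = 160/97  [A is the centroid of △DFB]
4. A_y = -554/97  [A is the centroid of △DFB]
   → A = (160/97, -554/97)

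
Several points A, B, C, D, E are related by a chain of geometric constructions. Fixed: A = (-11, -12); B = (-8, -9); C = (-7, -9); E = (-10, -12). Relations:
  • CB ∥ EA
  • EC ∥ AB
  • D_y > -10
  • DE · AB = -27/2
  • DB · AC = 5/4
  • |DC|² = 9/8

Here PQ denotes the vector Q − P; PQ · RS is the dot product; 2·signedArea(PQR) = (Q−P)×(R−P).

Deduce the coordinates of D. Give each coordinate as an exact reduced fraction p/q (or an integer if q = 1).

D = (-31/4, -39/4)

1. D_x = -31/4  [DB · AC = 5/4 ∩ DE · AB = -27/2]
2. D_y = -39/4  [DB · AC = 5/4 ∩ DE · AB = -27/2]
   → D = (-31/4, -39/4)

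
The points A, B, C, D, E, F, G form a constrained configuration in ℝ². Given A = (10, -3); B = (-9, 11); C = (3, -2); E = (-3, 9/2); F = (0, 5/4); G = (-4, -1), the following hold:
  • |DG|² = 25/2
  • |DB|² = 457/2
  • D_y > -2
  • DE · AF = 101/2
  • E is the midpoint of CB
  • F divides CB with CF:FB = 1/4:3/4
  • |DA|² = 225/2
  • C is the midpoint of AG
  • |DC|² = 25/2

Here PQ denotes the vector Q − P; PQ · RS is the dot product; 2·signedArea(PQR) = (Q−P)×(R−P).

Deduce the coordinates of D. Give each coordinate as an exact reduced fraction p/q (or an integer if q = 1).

D = (-1/2, -3/2)

1. D_x = -1/2  [line 10·x + -17/4·y + -11/8 = 0 ∩ |DG|² = 25/2]
2. D_y = -3/2  [line 10·x + -17/4·y + -11/8 = 0 ∩ |DG|² = 25/2]
   → D = (-1/2, -3/2)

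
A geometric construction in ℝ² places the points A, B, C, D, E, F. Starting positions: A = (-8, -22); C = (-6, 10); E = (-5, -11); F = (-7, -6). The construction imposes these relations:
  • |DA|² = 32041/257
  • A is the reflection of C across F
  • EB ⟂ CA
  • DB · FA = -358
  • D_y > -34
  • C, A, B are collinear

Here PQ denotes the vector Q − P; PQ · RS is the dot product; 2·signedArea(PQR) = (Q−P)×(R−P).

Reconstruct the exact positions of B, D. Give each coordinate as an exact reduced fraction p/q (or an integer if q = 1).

1. B_x = -1877/257  [C, A, B are collinear ∩ EB ⟂ CA]
2. B_y = -2790/257  [C, A, B are collinear ∩ EB ⟂ CA]
   → B = (-1877/257, -2790/257)
3. D_x = -2235/257  [line 1·x + 16·y + 539 = 0 ∩ |DA|² = 32041/257]
4. D_y = -8518/257  [line 1·x + 16·y + 539 = 0 ∩ |DA|² = 32041/257]
   → D = (-2235/257, -8518/257)

B = (-1877/257, -2790/257)
D = (-2235/257, -8518/257)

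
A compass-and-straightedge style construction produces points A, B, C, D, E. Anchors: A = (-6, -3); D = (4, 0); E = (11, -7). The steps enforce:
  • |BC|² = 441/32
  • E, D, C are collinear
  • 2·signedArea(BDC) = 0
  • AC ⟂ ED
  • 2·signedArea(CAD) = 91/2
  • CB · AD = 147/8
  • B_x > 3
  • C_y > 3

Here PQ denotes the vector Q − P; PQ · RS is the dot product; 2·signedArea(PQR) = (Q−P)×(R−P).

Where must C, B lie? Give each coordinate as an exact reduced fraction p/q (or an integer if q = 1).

B = (25/8, 7/8)
C = (1/2, 7/2)

1. C_x = 1/2  [E, D, C are collinear ∩ AC ⟂ ED]
2. C_y = 7/2  [E, D, C are collinear ∩ AC ⟂ ED]
   → C = (1/2, 7/2)
3. B_x = 25/8  [2·signedArea(BDC) = 0 ∩ CB · AD = 147/8]
4. B_y = 7/8  [2·signedArea(BDC) = 0 ∩ CB · AD = 147/8]
   → B = (25/8, 7/8)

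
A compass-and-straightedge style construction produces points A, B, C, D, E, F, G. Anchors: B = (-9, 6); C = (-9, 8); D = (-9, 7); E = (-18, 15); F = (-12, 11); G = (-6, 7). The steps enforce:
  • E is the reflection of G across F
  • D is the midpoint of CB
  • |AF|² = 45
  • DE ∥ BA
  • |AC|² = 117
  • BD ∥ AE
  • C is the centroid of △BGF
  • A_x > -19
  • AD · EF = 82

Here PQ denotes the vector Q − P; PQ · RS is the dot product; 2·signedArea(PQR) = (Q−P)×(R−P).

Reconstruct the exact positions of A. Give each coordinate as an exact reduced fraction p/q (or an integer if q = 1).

1. A_x = -18  [BD ∥ AE ∩ DE ∥ BA]
2. A_y = 14  [BD ∥ AE ∩ DE ∥ BA]
   → A = (-18, 14)

A = (-18, 14)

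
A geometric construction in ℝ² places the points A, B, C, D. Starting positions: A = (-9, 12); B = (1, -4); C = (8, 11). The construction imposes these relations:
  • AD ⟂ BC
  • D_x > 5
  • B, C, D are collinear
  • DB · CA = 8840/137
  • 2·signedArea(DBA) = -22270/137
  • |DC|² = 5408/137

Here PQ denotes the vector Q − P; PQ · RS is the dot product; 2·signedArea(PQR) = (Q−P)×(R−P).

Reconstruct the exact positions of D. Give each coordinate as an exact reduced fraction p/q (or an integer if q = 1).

1. D_x = 732/137  [B, C, D are collinear ∩ AD ⟂ BC]
2. D_y = 727/137  [B, C, D are collinear ∩ AD ⟂ BC]
   → D = (732/137, 727/137)

D = (732/137, 727/137)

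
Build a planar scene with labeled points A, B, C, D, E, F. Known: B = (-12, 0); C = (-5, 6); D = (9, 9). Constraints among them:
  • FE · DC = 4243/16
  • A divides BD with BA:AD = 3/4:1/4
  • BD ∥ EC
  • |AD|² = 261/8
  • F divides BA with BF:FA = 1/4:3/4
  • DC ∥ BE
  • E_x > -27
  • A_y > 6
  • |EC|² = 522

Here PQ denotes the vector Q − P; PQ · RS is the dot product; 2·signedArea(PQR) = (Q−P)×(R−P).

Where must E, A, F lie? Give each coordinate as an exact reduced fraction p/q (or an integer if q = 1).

1. E_x = -26  [BD ∥ EC ∩ DC ∥ BE]
2. E_y = -3  [BD ∥ EC ∩ DC ∥ BE]
   → E = (-26, -3)
3. A_x = 15/4  [A divides BD with BA:AD = 3/4:1/4]
4. A_y = 27/4  [A divides BD with BA:AD = 3/4:1/4]
   → A = (15/4, 27/4)
5. F_x = -129/16  [F divides BA with BF:FA = 1/4:3/4]
6. F_y = 27/16  [F divides BA with BF:FA = 1/4:3/4]
   → F = (-129/16, 27/16)

A = (15/4, 27/4)
E = (-26, -3)
F = (-129/16, 27/16)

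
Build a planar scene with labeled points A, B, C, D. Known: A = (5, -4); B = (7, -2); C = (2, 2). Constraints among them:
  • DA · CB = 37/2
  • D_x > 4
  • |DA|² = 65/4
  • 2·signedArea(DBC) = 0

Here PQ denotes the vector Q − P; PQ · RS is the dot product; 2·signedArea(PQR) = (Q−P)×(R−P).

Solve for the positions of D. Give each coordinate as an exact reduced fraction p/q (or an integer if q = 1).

1. D_x = 9/2  [2·signedArea(DBC) = 0 ∩ DA · CB = 37/2]
2. D_y = 0  [2·signedArea(DBC) = 0 ∩ DA · CB = 37/2]
   → D = (9/2, 0)

D = (9/2, 0)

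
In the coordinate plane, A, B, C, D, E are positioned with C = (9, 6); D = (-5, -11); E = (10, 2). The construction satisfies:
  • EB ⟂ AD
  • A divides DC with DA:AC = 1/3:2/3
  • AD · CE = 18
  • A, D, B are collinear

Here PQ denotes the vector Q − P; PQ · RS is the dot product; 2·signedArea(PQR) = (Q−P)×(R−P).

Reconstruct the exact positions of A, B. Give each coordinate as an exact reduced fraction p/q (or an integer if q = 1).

1. A_x = -1/3  [A divides DC with DA:AC = 1/3:2/3]
2. A_y = -16/3  [A divides DC with DA:AC = 1/3:2/3]
   → A = (-1/3, -16/3)
3. B_x = 3609/485  [A, D, B are collinear ∩ EB ⟂ AD]
4. B_y = 1992/485  [A, D, B are collinear ∩ EB ⟂ AD]
   → B = (3609/485, 1992/485)

A = (-1/3, -16/3)
B = (3609/485, 1992/485)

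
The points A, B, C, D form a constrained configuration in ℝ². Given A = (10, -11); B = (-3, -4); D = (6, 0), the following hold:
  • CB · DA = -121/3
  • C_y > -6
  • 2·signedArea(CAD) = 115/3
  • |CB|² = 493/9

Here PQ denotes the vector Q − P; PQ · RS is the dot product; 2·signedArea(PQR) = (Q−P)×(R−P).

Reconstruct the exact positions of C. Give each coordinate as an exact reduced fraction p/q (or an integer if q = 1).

C = (13/3, -5)

1. C_x = 13/3  [CB · DA = -121/3 ∩ 2·signedArea(CAD) = 115/3]
2. C_y = -5  [CB · DA = -121/3 ∩ 2·signedArea(CAD) = 115/3]
   → C = (13/3, -5)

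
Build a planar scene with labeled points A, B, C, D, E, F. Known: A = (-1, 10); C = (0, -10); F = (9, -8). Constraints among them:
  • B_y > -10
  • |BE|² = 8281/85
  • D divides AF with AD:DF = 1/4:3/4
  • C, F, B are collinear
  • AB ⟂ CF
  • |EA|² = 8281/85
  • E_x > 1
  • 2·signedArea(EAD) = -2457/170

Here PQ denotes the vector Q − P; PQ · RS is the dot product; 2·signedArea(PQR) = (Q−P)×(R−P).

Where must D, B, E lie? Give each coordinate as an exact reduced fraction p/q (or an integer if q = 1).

B = (279/85, -788/85)
D = (3/2, 11/2)
E = (97/85, 31/85)

1. D_x = 3/2  [D divides AF with AD:DF = 1/4:3/4]
2. D_y = 11/2  [D divides AF with AD:DF = 1/4:3/4]
   → D = (3/2, 11/2)
3. B_x = 279/85  [C, F, B are collinear ∩ AB ⟂ CF]
4. B_y = -788/85  [C, F, B are collinear ∩ AB ⟂ CF]
   → B = (279/85, -788/85)
5. E_x = 97/85  [line 9/2·x + 5/2·y + -514/85 = 0 ∩ |EA|² = 8281/85]
6. E_y = 31/85  [line 9/2·x + 5/2·y + -514/85 = 0 ∩ |EA|² = 8281/85]
   → E = (97/85, 31/85)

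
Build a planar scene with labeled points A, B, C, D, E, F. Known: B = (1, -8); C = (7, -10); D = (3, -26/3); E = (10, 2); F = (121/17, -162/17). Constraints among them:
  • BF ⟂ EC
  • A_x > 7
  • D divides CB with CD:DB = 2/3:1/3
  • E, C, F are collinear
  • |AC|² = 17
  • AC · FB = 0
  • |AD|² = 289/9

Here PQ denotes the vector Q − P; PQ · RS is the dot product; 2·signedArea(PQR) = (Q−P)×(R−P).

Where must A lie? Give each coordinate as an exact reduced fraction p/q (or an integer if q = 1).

1. A_x = 8  [line 104/17·x + -26/17·y + -988/17 = 0 ∩ |AC|² = 17]
2. A_y = -6  [line 104/17·x + -26/17·y + -988/17 = 0 ∩ |AC|² = 17]
   → A = (8, -6)

A = (8, -6)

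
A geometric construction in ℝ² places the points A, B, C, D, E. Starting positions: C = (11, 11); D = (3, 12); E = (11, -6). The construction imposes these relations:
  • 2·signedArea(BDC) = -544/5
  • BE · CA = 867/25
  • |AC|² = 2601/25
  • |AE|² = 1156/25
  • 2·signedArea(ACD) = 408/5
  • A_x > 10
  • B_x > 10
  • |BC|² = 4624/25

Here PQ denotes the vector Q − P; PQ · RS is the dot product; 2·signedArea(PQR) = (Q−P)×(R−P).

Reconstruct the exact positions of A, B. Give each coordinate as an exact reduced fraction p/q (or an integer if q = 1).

1. A_x = 11  [line -1·x + -8·y + 87/5 = 0 ∩ |AC|² = 2601/25]
2. A_y = 4/5  [line -1·x + -8·y + 87/5 = 0 ∩ |AC|² = 2601/25]
   → A = (11, 4/5)
3. B_x = 11  [2·signedArea(BDC) = -544/5 ∩ BE · CA = 867/25]
4. B_y = -13/5  [2·signedArea(BDC) = -544/5 ∩ BE · CA = 867/25]
   → B = (11, -13/5)

A = (11, 4/5)
B = (11, -13/5)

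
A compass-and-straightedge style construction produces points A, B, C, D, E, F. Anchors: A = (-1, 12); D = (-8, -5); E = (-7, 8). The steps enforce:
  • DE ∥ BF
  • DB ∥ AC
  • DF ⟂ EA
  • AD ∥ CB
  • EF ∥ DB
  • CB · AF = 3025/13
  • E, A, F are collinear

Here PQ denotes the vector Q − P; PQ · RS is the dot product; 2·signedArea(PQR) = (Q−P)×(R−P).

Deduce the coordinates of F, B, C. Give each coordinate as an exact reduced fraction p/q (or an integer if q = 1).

1. F_x = -178/13  [E, A, F are collinear ∩ DF ⟂ EA]
2. F_y = 46/13  [E, A, F are collinear ∩ DF ⟂ EA]
   → F = (-178/13, 46/13)
3. B_x = -191/13  [DE ∥ BF ∩ EF ∥ DB]
4. B_y = -123/13  [DE ∥ BF ∩ EF ∥ DB]
   → B = (-191/13, -123/13)
5. C_x = -100/13  [AD ∥ CB ∩ DB ∥ AC]
6. C_y = 98/13  [AD ∥ CB ∩ DB ∥ AC]
   → C = (-100/13, 98/13)

B = (-191/13, -123/13)
C = (-100/13, 98/13)
F = (-178/13, 46/13)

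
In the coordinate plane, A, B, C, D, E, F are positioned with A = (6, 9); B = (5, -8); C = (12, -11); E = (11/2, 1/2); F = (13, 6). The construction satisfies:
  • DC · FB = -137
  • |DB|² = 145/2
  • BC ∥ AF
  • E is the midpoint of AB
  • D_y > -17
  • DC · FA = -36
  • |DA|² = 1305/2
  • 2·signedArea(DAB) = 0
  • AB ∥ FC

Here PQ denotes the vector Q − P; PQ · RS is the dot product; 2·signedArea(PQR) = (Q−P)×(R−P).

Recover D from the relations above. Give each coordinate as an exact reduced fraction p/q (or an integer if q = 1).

D = (9/2, -33/2)

1. D_x = 9/2  [2·signedArea(DAB) = 0 ∩ DC · FA = -36]
2. D_y = -33/2  [2·signedArea(DAB) = 0 ∩ DC · FA = -36]
   → D = (9/2, -33/2)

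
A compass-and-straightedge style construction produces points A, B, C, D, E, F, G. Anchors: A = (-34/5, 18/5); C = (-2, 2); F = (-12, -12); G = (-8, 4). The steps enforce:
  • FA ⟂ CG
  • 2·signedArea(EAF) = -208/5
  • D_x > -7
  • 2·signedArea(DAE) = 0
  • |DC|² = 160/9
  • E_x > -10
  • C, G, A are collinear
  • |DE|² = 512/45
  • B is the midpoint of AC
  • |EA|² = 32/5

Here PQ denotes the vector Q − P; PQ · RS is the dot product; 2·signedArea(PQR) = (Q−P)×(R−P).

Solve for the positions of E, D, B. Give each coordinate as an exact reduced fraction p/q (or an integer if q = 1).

B = (-22/5, 14/5)
D = (-6, 10/3)
E = (-46/5, 22/5)

1. E_x = -46/5  [line 78/5·x + -26/5·y + 832/5 = 0 ∩ |EA|² = 32/5]
2. E_y = 22/5  [line 78/5·x + -26/5·y + 832/5 = 0 ∩ |EA|² = 32/5]
   → E = (-46/5, 22/5)
3. D_x = -6  [line -4/5·x + -12/5·y + 16/5 = 0 ∩ |DE|² = 512/45]
4. D_y = 10/3  [line -4/5·x + -12/5·y + 16/5 = 0 ∩ |DE|² = 512/45]
   → D = (-6, 10/3)
5. B_x = -22/5  [B is the midpoint of AC]
6. B_y = 14/5  [B is the midpoint of AC]
   → B = (-22/5, 14/5)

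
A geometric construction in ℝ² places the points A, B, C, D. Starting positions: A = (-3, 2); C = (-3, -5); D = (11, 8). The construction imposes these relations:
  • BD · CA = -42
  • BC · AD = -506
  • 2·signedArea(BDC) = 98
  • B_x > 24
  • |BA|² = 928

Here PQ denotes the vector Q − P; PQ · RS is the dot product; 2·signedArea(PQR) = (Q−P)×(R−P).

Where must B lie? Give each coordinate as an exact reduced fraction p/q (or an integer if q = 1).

1. B_x = 25  [BC · AD = -506 ∩ 2·signedArea(BDC) = 98]
2. B_y = 14  [BC · AD = -506 ∩ 2·signedArea(BDC) = 98]
   → B = (25, 14)

B = (25, 14)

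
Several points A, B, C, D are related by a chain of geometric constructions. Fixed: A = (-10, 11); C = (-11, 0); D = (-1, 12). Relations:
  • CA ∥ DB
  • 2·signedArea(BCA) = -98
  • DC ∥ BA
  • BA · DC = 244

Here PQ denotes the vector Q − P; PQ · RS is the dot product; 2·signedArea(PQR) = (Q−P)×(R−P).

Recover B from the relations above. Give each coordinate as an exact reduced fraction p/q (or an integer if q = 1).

B = (0, 23)

1. B_x = 0  [DC ∥ BA ∩ CA ∥ DB]
2. B_y = 23  [DC ∥ BA ∩ CA ∥ DB]
   → B = (0, 23)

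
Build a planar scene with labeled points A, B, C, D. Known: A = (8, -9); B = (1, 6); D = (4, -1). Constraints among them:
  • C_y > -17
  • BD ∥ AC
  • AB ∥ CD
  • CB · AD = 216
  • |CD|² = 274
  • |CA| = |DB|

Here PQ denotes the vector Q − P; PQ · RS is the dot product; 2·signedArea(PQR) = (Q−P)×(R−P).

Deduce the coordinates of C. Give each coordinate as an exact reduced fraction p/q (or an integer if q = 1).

C = (11, -16)

1. C_x = 11  [AB ∥ CD ∩ BD ∥ AC]
2. C_y = -16  [AB ∥ CD ∩ BD ∥ AC]
   → C = (11, -16)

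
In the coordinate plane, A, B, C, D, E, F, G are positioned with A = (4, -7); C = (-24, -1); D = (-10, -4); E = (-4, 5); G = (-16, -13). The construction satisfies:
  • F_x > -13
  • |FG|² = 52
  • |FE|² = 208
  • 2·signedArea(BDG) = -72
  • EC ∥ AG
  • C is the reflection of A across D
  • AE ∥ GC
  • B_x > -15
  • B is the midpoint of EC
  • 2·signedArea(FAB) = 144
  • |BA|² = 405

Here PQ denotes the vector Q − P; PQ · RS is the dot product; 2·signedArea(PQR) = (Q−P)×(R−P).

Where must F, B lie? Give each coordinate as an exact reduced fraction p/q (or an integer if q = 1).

B = (-14, 2)
F = (-12, -7)

1. B_x = -14  [B is the midpoint of EC]
2. B_y = 2  [B is the midpoint of EC]
   → B = (-14, 2)
3. F_x = -12  [line -9·x + -18·y + -234 = 0 ∩ |FG|² = 52]
4. F_y = -7  [line -9·x + -18·y + -234 = 0 ∩ |FG|² = 52]
   → F = (-12, -7)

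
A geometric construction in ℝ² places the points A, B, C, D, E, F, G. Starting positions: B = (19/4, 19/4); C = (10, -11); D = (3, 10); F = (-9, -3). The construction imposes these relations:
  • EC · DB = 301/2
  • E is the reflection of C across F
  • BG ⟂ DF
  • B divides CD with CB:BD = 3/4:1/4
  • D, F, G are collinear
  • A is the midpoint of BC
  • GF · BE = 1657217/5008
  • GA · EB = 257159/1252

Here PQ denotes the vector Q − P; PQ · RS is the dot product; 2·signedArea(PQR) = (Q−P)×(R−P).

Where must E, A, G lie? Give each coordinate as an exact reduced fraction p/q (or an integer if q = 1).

1. E_x = -28  [E is the reflection of C across F]
2. E_y = 5  [E is the reflection of C across F]
   → E = (-28, 5)
3. A_x = 59/8  [A is the midpoint of BC]
4. A_y = -25/8  [A is the midpoint of BC]
   → A = (59/8, -25/8)
5. G_x = 372/313  [D, F, G are collinear ∩ BG ⟂ DF]
6. G_y = 10063/1252  [D, F, G are collinear ∩ BG ⟂ DF]
   → G = (372/313, 10063/1252)

A = (59/8, -25/8)
E = (-28, 5)
G = (372/313, 10063/1252)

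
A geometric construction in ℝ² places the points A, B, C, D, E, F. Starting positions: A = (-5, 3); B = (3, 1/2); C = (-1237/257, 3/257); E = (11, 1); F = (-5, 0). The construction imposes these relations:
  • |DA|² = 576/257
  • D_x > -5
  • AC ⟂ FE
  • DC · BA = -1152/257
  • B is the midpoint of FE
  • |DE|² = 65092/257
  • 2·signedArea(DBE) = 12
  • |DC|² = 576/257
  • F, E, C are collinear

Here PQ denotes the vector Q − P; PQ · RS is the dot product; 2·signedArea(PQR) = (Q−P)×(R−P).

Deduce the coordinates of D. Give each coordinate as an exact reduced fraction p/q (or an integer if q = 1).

1. D_x = -1261/257  [2·signedArea(DBE) = 12 ∩ DC · BA = -1152/257]
2. D_y = 387/257  [2·signedArea(DBE) = 12 ∩ DC · BA = -1152/257]
   → D = (-1261/257, 387/257)

D = (-1261/257, 387/257)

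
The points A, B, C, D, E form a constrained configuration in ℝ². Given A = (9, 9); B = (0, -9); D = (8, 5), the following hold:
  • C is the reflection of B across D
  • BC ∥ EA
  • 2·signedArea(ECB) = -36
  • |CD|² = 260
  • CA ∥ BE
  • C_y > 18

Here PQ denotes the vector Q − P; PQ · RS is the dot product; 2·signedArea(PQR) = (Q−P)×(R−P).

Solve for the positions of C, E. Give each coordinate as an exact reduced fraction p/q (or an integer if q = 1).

1. C_x = 16  [C is the reflection of B across D]
2. C_y = 19  [C is the reflection of B across D]
   → C = (16, 19)
3. E_x = -7  [BC ∥ EA ∩ CA ∥ BE]
4. E_y = -19  [BC ∥ EA ∩ CA ∥ BE]
   → E = (-7, -19)

C = (16, 19)
E = (-7, -19)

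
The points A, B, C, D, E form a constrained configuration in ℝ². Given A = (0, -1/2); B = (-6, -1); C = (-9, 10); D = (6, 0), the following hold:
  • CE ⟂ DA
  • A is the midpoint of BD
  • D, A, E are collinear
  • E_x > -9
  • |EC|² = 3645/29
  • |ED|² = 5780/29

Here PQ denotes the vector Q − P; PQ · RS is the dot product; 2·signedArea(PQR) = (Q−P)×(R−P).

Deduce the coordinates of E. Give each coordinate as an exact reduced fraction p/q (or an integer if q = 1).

1. E_x = -234/29  [D, A, E are collinear ∩ CE ⟂ DA]
2. E_y = -34/29  [D, A, E are collinear ∩ CE ⟂ DA]
   → E = (-234/29, -34/29)

E = (-234/29, -34/29)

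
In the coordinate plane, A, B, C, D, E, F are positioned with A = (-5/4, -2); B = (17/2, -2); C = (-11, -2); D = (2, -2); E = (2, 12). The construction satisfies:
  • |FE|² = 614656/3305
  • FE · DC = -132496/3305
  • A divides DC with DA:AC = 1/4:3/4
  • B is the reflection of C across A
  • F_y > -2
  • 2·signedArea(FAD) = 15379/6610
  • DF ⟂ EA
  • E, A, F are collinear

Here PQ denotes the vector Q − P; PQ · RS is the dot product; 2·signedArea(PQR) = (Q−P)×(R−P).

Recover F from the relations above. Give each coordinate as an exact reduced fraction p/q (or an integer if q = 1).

F = (-3582/3305, -4244/3305)

1. F_x = -3582/3305  [E, A, F are collinear ∩ DF ⟂ EA]
2. F_y = -4244/3305  [E, A, F are collinear ∩ DF ⟂ EA]
   → F = (-3582/3305, -4244/3305)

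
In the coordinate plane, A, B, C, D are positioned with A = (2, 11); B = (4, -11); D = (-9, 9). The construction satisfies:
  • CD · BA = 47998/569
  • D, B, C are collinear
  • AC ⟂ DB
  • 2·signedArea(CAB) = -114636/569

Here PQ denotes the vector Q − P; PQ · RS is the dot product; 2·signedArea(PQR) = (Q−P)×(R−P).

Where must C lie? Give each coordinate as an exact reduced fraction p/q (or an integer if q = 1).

C = (-3782/569, 3061/569)

1. C_x = -3782/569  [D, B, C are collinear ∩ AC ⟂ DB]
2. C_y = 3061/569  [D, B, C are collinear ∩ AC ⟂ DB]
   → C = (-3782/569, 3061/569)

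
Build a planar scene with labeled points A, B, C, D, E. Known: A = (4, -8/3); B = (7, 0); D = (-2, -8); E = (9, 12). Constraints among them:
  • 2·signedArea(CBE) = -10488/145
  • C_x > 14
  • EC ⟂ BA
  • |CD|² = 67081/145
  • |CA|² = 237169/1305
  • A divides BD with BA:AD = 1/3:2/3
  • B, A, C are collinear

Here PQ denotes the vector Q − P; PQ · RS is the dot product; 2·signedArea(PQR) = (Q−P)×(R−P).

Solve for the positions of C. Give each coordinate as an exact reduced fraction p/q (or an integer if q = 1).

1. C_x = 2041/145  [B, A, C are collinear ∩ EC ⟂ BA]
2. C_y = 912/145  [B, A, C are collinear ∩ EC ⟂ BA]
   → C = (2041/145, 912/145)

C = (2041/145, 912/145)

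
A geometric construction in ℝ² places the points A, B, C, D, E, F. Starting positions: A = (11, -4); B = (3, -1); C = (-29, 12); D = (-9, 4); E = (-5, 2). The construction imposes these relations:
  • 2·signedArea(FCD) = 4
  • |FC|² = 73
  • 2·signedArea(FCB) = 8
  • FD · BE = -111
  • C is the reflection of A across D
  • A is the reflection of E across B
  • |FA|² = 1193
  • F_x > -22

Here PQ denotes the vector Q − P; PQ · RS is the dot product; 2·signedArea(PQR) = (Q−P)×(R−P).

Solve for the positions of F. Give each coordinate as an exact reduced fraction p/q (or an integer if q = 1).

F = (-21, 9)

1. F_x = -21  [2·signedArea(FCB) = 8 ∩ FD · BE = -111]
2. F_y = 9  [2·signedArea(FCB) = 8 ∩ FD · BE = -111]
   → F = (-21, 9)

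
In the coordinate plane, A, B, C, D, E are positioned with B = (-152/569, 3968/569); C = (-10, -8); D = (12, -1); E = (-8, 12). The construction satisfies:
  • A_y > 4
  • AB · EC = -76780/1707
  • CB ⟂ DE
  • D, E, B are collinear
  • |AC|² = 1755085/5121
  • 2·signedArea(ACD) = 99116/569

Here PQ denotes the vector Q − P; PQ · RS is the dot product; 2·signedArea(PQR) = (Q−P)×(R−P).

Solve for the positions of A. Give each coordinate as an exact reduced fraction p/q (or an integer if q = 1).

1. A_x = 6524/1707  [2·signedArea(ACD) = 99116/569 ∩ AB · EC = -76780/1707]
2. A_y = 7367/1707  [2·signedArea(ACD) = 99116/569 ∩ AB · EC = -76780/1707]
   → A = (6524/1707, 7367/1707)

A = (6524/1707, 7367/1707)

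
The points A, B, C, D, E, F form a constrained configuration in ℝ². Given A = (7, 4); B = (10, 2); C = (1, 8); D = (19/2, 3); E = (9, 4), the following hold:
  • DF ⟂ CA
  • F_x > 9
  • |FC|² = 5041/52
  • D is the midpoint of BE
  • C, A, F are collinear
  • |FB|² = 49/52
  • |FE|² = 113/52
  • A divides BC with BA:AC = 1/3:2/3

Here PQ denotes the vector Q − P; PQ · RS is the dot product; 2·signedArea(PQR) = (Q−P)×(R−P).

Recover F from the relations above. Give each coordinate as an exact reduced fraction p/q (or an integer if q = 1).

F = (239/26, 33/13)

1. F_x = 239/26  [C, A, F are collinear ∩ DF ⟂ CA]
2. F_y = 33/13  [C, A, F are collinear ∩ DF ⟂ CA]
   → F = (239/26, 33/13)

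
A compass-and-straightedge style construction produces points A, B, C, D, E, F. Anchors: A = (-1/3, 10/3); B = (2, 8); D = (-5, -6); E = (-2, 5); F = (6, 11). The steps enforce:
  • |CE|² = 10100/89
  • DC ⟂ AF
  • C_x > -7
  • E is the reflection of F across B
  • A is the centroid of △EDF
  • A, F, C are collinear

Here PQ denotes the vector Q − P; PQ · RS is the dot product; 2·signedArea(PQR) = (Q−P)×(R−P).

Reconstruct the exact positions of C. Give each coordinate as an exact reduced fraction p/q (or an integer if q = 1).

1. C_x = -606/89  [A, F, C are collinear ∩ DC ⟂ AF]
2. C_y = -401/89  [A, F, C are collinear ∩ DC ⟂ AF]
   → C = (-606/89, -401/89)

C = (-606/89, -401/89)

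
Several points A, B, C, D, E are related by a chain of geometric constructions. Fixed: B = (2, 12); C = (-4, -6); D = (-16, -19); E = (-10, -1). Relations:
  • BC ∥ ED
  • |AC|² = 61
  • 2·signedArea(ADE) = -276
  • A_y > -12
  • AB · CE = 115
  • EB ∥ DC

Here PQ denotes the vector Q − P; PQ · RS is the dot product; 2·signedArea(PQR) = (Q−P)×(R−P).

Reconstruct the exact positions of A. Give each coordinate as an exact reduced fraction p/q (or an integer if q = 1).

A = (2, -11)

1. A_x = 2  [2·signedArea(ADE) = -276 ∩ AB · CE = 115]
2. A_y = -11  [2·signedArea(ADE) = -276 ∩ AB · CE = 115]
   → A = (2, -11)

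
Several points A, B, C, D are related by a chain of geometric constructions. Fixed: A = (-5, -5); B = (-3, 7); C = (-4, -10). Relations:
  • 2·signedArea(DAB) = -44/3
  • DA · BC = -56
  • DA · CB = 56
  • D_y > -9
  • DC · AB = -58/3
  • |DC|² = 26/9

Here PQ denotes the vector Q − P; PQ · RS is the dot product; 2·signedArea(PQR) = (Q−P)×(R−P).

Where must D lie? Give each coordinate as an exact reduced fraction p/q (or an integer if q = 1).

1. D_x = -13/3  [DA · CB = 56 ∩ 2·signedArea(DAB) = -44/3]
2. D_y = -25/3  [DA · CB = 56 ∩ 2·signedArea(DAB) = -44/3]
   → D = (-13/3, -25/3)

D = (-13/3, -25/3)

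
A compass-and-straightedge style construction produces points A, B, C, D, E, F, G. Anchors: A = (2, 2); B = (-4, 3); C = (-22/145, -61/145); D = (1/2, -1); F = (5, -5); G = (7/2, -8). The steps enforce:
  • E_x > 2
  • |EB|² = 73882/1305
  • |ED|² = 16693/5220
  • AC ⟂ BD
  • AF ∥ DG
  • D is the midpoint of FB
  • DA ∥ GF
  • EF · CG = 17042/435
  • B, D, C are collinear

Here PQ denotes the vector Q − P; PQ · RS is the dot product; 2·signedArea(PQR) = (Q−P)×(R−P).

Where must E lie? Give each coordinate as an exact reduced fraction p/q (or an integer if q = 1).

E = (331/145, -496/435)

1. E_x = 331/145  [line -1059/290·x + 1099/145·y + 14771/870 = 0 ∩ |ED|² = 16693/5220]
2. E_y = -496/435  [line -1059/290·x + 1099/145·y + 14771/870 = 0 ∩ |ED|² = 16693/5220]
   → E = (331/145, -496/435)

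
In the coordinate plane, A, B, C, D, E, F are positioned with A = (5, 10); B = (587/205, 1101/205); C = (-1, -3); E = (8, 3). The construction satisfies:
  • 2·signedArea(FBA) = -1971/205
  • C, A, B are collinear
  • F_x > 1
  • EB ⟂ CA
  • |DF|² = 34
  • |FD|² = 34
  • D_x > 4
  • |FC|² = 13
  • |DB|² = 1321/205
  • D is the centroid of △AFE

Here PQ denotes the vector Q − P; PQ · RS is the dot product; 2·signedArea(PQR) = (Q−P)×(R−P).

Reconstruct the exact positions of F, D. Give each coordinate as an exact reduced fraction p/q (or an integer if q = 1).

1. F_x = 2  [line -949/205·x + 438/205·y + 2336/205 = 0 ∩ |FC|² = 13]
2. F_y = -1  [line -949/205·x + 438/205·y + 2336/205 = 0 ∩ |FC|² = 13]
   → F = (2, -1)
3. D_x = 5  [D is the centroid of △AFE]
4. D_y = 4  [D is the centroid of △AFE]
   → D = (5, 4)

D = (5, 4)
F = (2, -1)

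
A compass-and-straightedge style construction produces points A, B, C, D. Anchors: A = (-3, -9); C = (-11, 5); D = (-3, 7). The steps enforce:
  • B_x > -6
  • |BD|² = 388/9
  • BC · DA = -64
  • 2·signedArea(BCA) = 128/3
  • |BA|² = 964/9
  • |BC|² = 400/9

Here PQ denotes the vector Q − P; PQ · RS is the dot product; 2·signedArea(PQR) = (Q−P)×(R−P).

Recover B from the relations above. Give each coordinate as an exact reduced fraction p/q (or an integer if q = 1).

1. B_x = -17/3  [BC · DA = -64 ∩ 2·signedArea(BCA) = 128/3]
2. B_y = 1  [BC · DA = -64 ∩ 2·signedArea(BCA) = 128/3]
   → B = (-17/3, 1)

B = (-17/3, 1)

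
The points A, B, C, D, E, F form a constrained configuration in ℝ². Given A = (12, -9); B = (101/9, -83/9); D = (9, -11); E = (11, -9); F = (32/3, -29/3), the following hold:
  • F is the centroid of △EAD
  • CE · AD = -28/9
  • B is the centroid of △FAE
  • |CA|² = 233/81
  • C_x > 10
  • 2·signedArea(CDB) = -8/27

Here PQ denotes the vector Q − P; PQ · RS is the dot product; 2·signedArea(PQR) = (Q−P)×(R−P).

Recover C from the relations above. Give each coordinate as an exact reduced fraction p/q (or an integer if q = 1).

1. C_x = 95/9  [2·signedArea(CDB) = -8/27 ∩ CE · AD = -28/9]
2. C_y = -89/9  [2·signedArea(CDB) = -8/27 ∩ CE · AD = -28/9]
   → C = (95/9, -89/9)

C = (95/9, -89/9)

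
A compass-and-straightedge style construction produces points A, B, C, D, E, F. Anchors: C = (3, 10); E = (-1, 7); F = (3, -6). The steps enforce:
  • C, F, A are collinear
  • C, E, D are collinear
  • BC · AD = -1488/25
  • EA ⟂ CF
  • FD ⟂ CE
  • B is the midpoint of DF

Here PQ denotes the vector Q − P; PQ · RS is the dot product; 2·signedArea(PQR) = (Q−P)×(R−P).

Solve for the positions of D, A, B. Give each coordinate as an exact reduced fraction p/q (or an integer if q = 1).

A = (3, 7)
B = (-21/25, -22/25)
D = (-117/25, 106/25)

1. D_x = -117/25  [C, E, D are collinear ∩ FD ⟂ CE]
2. D_y = 106/25  [C, E, D are collinear ∩ FD ⟂ CE]
   → D = (-117/25, 106/25)
3. A_x = 3  [C, F, A are collinear ∩ EA ⟂ CF]
4. A_y = 7  [C, F, A are collinear ∩ EA ⟂ CF]
   → A = (3, 7)
5. B_x = -21/25  [B is the midpoint of DF]
6. B_y = -22/25  [B is the midpoint of DF]
   → B = (-21/25, -22/25)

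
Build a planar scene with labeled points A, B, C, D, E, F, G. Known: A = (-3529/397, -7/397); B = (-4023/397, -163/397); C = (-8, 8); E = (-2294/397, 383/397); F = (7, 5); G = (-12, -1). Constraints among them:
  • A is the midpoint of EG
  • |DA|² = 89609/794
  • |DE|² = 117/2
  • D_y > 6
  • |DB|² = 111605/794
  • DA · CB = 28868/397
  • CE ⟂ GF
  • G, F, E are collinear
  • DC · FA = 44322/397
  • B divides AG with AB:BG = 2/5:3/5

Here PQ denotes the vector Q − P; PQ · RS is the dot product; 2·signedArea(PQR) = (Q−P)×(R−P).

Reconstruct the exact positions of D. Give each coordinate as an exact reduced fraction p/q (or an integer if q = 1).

D = (-1/2, 13/2)

1. D_x = -1/2  [DC · FA = 44322/397 ∩ DA · CB = 28868/397]
2. D_y = 13/2  [DC · FA = 44322/397 ∩ DA · CB = 28868/397]
   → D = (-1/2, 13/2)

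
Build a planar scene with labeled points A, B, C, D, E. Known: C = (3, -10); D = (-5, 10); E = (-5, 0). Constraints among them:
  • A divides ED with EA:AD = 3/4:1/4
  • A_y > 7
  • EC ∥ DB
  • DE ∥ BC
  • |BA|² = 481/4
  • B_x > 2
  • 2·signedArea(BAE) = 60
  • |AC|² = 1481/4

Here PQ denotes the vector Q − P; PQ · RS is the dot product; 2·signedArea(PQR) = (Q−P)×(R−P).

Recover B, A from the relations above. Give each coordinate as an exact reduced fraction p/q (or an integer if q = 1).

1. B_x = 3  [DE ∥ BC ∩ EC ∥ DB]
2. B_y = 0  [DE ∥ BC ∩ EC ∥ DB]
   → B = (3, 0)
3. A_x = -5  [A divides ED with EA:AD = 3/4:1/4]
4. A_y = 15/2  [A divides ED with EA:AD = 3/4:1/4]
   → A = (-5, 15/2)

A = (-5, 15/2)
B = (3, 0)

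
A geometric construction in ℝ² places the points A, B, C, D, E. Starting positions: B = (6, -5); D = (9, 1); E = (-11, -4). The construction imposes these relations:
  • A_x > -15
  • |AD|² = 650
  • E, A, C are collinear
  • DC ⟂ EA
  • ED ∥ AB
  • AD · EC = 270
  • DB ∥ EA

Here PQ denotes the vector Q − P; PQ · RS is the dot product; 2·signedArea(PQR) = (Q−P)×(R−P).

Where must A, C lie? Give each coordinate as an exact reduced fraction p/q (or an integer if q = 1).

A = (-14, -10)
C = (-5, 8)

1. A_x = -14  [ED ∥ AB ∩ DB ∥ EA]
2. A_y = -10  [ED ∥ AB ∩ DB ∥ EA]
   → A = (-14, -10)
3. C_x = -5  [E, A, C are collinear ∩ DC ⟂ EA]
4. C_y = 8  [E, A, C are collinear ∩ DC ⟂ EA]
   → C = (-5, 8)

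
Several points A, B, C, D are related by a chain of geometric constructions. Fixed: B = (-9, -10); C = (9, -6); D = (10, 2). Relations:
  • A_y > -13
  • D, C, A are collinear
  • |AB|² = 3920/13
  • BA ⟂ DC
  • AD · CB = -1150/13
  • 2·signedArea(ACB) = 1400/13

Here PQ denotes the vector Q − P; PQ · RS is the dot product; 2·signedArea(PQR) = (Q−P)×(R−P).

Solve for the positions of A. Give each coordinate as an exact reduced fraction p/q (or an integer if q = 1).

A = (107/13, -158/13)

1. A_x = 107/13  [D, C, A are collinear ∩ BA ⟂ DC]
2. A_y = -158/13  [D, C, A are collinear ∩ BA ⟂ DC]
   → A = (107/13, -158/13)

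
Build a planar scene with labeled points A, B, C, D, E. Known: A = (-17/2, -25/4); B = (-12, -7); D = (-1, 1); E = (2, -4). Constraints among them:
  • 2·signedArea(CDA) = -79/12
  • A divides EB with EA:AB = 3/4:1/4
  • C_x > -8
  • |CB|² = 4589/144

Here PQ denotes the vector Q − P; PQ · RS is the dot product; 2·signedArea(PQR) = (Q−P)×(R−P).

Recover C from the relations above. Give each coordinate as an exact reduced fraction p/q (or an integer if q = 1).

C = (-43/6, -49/12)

1. C_x = -43/6  [line 29/4·x + -15/2·y + 64/3 = 0 ∩ |CB|² = 4589/144]
2. C_y = -49/12  [line 29/4·x + -15/2·y + 64/3 = 0 ∩ |CB|² = 4589/144]
   → C = (-43/6, -49/12)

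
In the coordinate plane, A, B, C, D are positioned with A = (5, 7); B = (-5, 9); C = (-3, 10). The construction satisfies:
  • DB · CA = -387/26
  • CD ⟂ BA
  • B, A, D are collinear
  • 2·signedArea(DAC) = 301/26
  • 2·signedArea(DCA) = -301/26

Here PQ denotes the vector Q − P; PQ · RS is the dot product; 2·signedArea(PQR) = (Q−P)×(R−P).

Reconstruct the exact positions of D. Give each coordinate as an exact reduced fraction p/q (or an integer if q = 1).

D = (-85/26, 225/26)

1. D_x = -85/26  [B, A, D are collinear ∩ CD ⟂ BA]
2. D_y = 225/26  [B, A, D are collinear ∩ CD ⟂ BA]
   → D = (-85/26, 225/26)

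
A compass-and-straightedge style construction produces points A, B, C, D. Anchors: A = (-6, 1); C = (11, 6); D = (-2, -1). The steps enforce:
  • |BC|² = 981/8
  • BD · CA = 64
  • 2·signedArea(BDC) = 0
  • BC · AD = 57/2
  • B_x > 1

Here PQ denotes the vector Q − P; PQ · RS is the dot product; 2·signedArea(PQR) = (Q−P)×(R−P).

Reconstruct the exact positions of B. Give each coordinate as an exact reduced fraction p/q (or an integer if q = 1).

1. B_x = 5/4  [2·signedArea(BDC) = 0 ∩ BD · CA = 64]
2. B_y = 3/4  [2·signedArea(BDC) = 0 ∩ BD · CA = 64]
   → B = (5/4, 3/4)

B = (5/4, 3/4)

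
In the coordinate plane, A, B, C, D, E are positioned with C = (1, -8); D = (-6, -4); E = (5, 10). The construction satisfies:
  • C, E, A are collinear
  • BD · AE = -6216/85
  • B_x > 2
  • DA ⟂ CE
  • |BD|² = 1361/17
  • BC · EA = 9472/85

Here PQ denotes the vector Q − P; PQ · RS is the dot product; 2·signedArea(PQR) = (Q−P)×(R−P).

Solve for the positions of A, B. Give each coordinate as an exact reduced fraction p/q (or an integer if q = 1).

A = (129/85, -482/85)
B = (213/85, -104/85)

1. A_x = 129/85  [C, E, A are collinear ∩ DA ⟂ CE]
2. A_y = -482/85  [C, E, A are collinear ∩ DA ⟂ CE]
   → A = (129/85, -482/85)
3. B_x = 213/85  [line 296/85·x + 1332/85·y + 888/85 = 0 ∩ |BD|² = 1361/17]
4. B_y = -104/85  [line 296/85·x + 1332/85·y + 888/85 = 0 ∩ |BD|² = 1361/17]
   → B = (213/85, -104/85)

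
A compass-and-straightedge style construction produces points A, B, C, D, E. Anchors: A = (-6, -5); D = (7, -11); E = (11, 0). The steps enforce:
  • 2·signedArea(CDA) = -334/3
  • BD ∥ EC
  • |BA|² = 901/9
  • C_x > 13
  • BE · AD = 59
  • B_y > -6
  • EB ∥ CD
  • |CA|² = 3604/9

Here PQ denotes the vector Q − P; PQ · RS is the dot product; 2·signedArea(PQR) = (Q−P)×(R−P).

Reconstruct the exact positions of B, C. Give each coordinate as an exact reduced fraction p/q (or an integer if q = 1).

B = (4, -16/3)
C = (14, -17/3)

1. B_x = 4  [line -13·x + 6·y + 84 = 0 ∩ |BA|² = 901/9]
2. B_y = -16/3  [line -13·x + 6·y + 84 = 0 ∩ |BA|² = 901/9]
   → B = (4, -16/3)
3. C_x = 14  [EB ∥ CD ∩ BD ∥ EC]
4. C_y = -17/3  [EB ∥ CD ∩ BD ∥ EC]
   → C = (14, -17/3)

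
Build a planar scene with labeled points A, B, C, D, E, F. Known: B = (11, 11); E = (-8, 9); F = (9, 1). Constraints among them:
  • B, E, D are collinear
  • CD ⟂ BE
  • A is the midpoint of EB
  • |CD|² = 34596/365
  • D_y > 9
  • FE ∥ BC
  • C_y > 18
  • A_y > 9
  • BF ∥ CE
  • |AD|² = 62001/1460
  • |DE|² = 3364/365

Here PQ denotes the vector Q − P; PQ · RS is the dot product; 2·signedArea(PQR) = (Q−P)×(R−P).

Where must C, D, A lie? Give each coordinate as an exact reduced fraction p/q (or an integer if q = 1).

1. C_x = -6  [BF ∥ CE ∩ FE ∥ BC]
2. C_y = 19  [BF ∥ CE ∩ FE ∥ BC]
   → C = (-6, 19)
3. D_x = -1818/365  [B, E, D are collinear ∩ CD ⟂ BE]
4. D_y = 3401/365  [B, E, D are collinear ∩ CD ⟂ BE]
   → D = (-1818/365, 3401/365)
5. A_x = 3/2  [A is the midpoint of EB]
6. A_y = 10  [A is the midpoint of EB]
   → A = (3/2, 10)

A = (3/2, 10)
C = (-6, 19)
D = (-1818/365, 3401/365)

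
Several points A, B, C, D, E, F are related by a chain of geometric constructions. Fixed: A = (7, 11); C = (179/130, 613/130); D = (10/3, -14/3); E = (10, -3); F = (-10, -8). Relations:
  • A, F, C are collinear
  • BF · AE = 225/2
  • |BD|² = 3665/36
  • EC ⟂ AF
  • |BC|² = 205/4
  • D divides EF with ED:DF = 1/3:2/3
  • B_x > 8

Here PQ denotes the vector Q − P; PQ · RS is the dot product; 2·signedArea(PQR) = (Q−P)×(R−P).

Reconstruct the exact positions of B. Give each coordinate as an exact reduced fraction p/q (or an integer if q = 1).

1. B_x = 17/2  [line -3·x + 14·y + -61/2 = 0 ∩ |BD|² = 3665/36]
2. B_y = 4  [line -3·x + 14·y + -61/2 = 0 ∩ |BD|² = 3665/36]
   → B = (17/2, 4)

B = (17/2, 4)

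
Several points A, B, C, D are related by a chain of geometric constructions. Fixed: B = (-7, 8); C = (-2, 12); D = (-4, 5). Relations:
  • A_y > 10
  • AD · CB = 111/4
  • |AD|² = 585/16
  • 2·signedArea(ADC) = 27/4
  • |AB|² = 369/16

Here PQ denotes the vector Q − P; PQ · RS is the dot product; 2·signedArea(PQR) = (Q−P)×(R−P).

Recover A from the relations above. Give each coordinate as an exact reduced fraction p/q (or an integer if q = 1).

1. A_x = -13/4  [AD · CB = 111/4 ∩ 2·signedArea(ADC) = 27/4]
2. A_y = 11  [AD · CB = 111/4 ∩ 2·signedArea(ADC) = 27/4]
   → A = (-13/4, 11)

A = (-13/4, 11)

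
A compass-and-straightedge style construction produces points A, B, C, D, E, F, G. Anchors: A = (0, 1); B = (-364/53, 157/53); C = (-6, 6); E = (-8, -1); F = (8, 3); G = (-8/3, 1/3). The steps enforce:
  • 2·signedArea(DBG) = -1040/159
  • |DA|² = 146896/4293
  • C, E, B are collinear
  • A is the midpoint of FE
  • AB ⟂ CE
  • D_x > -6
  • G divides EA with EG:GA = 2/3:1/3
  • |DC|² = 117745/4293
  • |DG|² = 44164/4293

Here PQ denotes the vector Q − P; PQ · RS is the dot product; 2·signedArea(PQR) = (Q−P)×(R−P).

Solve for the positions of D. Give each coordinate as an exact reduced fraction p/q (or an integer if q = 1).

D = (-2788/477, 365/477)

1. D_x = -2788/477  [line 418/159·x + 668/159·y + 644/53 = 0 ∩ |DC|² = 117745/4293]
2. D_y = 365/477  [line 418/159·x + 668/159·y + 644/53 = 0 ∩ |DC|² = 117745/4293]
   → D = (-2788/477, 365/477)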